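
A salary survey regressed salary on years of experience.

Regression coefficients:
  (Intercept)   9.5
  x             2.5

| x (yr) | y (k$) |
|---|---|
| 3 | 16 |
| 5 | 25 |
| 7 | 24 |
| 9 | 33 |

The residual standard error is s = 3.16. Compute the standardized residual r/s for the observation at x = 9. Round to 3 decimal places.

ŷ = 9.5 + 2.5·9 = 32
r = 33 − 32 = 1
r/s = 1 / 3.16 = 0.316

0.316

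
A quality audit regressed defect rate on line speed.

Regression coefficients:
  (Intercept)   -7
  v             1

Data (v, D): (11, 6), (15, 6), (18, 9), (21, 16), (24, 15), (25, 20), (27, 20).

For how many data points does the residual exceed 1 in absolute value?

v=11: D̂ = -7 + 11 = 4; e = 6 − 4 = 2
v=15: D̂ = -7 + 15 = 8; e = 6 − 8 = -2
v=18: D̂ = -7 + 18 = 11; e = 9 − 11 = -2
v=21: D̂ = -7 + 21 = 14; e = 16 − 14 = 2
v=24: D̂ = -7 + 24 = 17; e = 15 − 17 = -2
v=25: D̂ = -7 + 25 = 18; e = 20 − 18 = 2
v=27: D̂ = -7 + 27 = 20; e = 20 − 20 = 0
|e| > 1: v=11 (|e|=2), v=15 (|e|=2), v=18 (|e|=2), v=21 (|e|=2), v=24 (|e|=2), v=25 (|e|=2) → 6

6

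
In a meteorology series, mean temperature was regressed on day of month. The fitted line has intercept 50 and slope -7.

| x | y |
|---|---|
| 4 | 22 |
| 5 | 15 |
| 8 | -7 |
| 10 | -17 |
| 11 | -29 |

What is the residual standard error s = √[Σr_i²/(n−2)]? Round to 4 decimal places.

x=4: ŷ = 50 − 7·4 = 22; r = 22 − 22 = 0
x=5: ŷ = 50 − 7·5 = 15; r = 15 − 15 = 0
x=8: ŷ = 50 − 7·8 = -6; r = -7 − (-6) = -1
x=10: ŷ = 50 − 7·10 = -20; r = -17 − (-20) = 3
x=11: ŷ = 50 − 7·11 = -27; r = -29 − (-27) = -2
SSE = 0 + 0 + 1 + 9 + 4 = 14
s = √(14/3) = √4.66667 ≈ 2.1602

s = 2.1602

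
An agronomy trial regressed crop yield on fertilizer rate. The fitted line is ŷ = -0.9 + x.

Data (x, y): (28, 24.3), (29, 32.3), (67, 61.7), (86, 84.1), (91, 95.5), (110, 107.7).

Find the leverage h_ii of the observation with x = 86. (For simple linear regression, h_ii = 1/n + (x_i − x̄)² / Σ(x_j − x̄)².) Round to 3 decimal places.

h = 0.220

x̄ = (28 + 29 + 67 + 86 + 91 + 110)/6 = 68.5
Σ(x − x̄)² = 1640.25 + 1560.25 + 2.25 + 306.25 + 506.25 + 1722.25 = 5737.5
h = 1/6 + (17.5)²/5737.5 = 0.166667 + 0.0533769 = 0.220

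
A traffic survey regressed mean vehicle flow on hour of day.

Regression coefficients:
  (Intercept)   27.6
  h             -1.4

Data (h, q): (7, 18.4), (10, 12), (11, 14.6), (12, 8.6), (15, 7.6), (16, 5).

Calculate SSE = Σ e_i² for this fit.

h=7: ŷ = 27.6 − 1.4·7 = 17.8; e = 18.4 − 17.8 = 0.6
h=10: ŷ = 27.6 − 1.4·10 = 13.6; e = 12 − 13.6 = -1.6
h=11: ŷ = 27.6 − 1.4·11 = 12.2; e = 14.6 − 12.2 = 2.4
h=12: ŷ = 27.6 − 1.4·12 = 10.8; e = 8.6 − 10.8 = -2.2
h=15: ŷ = 27.6 − 1.4·15 = 6.6; e = 7.6 − 6.6 = 1
h=16: ŷ = 27.6 − 1.4·16 = 5.2; e = 5 − 5.2 = -0.2
SSE = 0.36 + 2.56 + 5.76 + 4.84 + 1 + 0.04 = 14.56

SSE = 14.56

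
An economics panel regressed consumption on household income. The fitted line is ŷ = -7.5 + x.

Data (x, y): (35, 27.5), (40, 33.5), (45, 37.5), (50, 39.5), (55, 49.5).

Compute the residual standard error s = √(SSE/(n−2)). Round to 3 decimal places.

x=35: ŷ = -7.5 + 35 = 27.5; e = 27.5 − 27.5 = 0
x=40: ŷ = -7.5 + 40 = 32.5; e = 33.5 − 32.5 = 1
x=45: ŷ = -7.5 + 45 = 37.5; e = 37.5 − 37.5 = 0
x=50: ŷ = -7.5 + 50 = 42.5; e = 39.5 − 42.5 = -3
x=55: ŷ = -7.5 + 55 = 47.5; e = 49.5 − 47.5 = 2
SSE = 0 + 1 + 0 + 9 + 4 = 14
s = √(14/3) = √4.66667 ≈ 2.160

s = 2.160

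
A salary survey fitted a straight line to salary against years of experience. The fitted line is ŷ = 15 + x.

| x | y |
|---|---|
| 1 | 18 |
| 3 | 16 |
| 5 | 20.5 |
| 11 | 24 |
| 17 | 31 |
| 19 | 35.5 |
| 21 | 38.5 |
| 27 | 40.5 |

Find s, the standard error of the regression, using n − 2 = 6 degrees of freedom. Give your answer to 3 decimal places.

s = 2.000

x=1: ŷ = 15 + 1 = 16; e = 18 − 16 = 2
x=3: ŷ = 15 + 3 = 18; e = 16 − 18 = -2
x=5: ŷ = 15 + 5 = 20; e = 20.5 − 20 = 0.5
x=11: ŷ = 15 + 11 = 26; e = 24 − 26 = -2
x=17: ŷ = 15 + 17 = 32; e = 31 − 32 = -1
x=19: ŷ = 15 + 19 = 34; e = 35.5 − 34 = 1.5
x=21: ŷ = 15 + 21 = 36; e = 38.5 − 36 = 2.5
x=27: ŷ = 15 + 27 = 42; e = 40.5 − 42 = -1.5
SSE = 4 + 4 + 0.25 + 4 + 1 + 2.25 + 6.25 + 2.25 = 24
s = √(24/6) = √4 ≈ 2.000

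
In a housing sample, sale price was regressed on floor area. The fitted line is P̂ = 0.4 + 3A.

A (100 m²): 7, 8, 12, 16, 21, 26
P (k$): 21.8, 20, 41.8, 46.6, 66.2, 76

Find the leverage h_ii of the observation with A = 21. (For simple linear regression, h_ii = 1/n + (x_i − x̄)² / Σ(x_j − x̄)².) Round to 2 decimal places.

h = 0.30

Ā = (7 + 8 + 12 + 16 + 21 + 26)/6 = 15
Σ(A − Ā)² = 64 + 49 + 9 + 1 + 36 + 121 = 280
h = 1/6 + (6)²/280 = 0.166667 + 0.128571 = 0.30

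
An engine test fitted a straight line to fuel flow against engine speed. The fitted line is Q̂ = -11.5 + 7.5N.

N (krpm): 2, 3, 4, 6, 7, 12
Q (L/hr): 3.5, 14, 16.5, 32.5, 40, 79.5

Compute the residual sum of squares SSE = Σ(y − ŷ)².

N=2: Q̂ = -11.5 + 7.5·2 = 3.5; r = 3.5 − 3.5 = 0
N=3: Q̂ = -11.5 + 7.5·3 = 11; r = 14 − 11 = 3
N=4: Q̂ = -11.5 + 7.5·4 = 18.5; r = 16.5 − 18.5 = -2
N=6: Q̂ = -11.5 + 7.5·6 = 33.5; r = 32.5 − 33.5 = -1
N=7: Q̂ = -11.5 + 7.5·7 = 41; r = 40 − 41 = -1
N=12: Q̂ = -11.5 + 7.5·12 = 78.5; r = 79.5 − 78.5 = 1
SSE = 0 + 9 + 4 + 1 + 1 + 1 = 16

SSE = 16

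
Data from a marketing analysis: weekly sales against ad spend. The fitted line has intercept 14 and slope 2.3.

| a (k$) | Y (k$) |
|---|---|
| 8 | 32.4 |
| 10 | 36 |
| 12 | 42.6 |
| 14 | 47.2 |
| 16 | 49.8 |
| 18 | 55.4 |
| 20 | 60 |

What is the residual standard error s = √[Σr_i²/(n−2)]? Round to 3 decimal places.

a=8: ŷ = 14 + 2.3·8 = 32.4; r = 32.4 − 32.4 = 0
a=10: ŷ = 14 + 2.3·10 = 37; r = 36 − 37 = -1
a=12: ŷ = 14 + 2.3·12 = 41.6; r = 42.6 − 41.6 = 1
a=14: ŷ = 14 + 2.3·14 = 46.2; r = 47.2 − 46.2 = 1
a=16: ŷ = 14 + 2.3·16 = 50.8; r = 49.8 − 50.8 = -1
a=18: ŷ = 14 + 2.3·18 = 55.4; r = 55.4 − 55.4 = 0
a=20: ŷ = 14 + 2.3·20 = 60; r = 60 − 60 = 0
SSE = 0 + 1 + 1 + 1 + 1 + 0 + 0 = 4
s = √(4/5) = √0.8 ≈ 0.894

s = 0.894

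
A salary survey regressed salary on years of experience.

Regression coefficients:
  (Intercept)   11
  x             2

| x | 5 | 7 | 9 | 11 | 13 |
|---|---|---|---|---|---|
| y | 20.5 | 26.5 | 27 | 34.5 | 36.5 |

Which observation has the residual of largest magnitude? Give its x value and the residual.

x=5: ŷ = 11 + 2·5 = 21; r = 20.5 − 21 = -0.5
x=7: ŷ = 11 + 2·7 = 25; r = 26.5 − 25 = 1.5
x=9: ŷ = 11 + 2·9 = 29; r = 27 − 29 = -2
x=11: ŷ = 11 + 2·11 = 33; r = 34.5 − 33 = 1.5
x=13: ŷ = 11 + 2·13 = 37; r = 36.5 − 37 = -0.5
Largest |r| is 2 at x = 9, residual -2.

x = 9, r = -2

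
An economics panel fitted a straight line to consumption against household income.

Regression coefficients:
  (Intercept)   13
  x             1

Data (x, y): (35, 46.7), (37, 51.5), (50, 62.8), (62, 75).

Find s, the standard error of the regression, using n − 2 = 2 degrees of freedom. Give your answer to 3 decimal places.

s = 1.411

x=35: ŷ = 13 + 35 = 48; r = 46.7 − 48 = -1.3
x=37: ŷ = 13 + 37 = 50; r = 51.5 − 50 = 1.5
x=50: ŷ = 13 + 50 = 63; r = 62.8 − 63 = -0.2
x=62: ŷ = 13 + 62 = 75; r = 75 − 75 = 0
SSE = 1.69 + 2.25 + 0.04 + 0 = 3.98
s = √(3.98/2) = √1.99 ≈ 1.411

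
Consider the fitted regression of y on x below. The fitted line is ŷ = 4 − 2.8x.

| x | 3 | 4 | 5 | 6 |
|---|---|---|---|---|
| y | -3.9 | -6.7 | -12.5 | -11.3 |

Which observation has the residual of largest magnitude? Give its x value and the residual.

x=3: ŷ = 4 − 2.8·3 = -4.4; r = -3.9 − (-4.4) = 0.5
x=4: ŷ = 4 − 2.8·4 = -7.2; r = -6.7 − (-7.2) = 0.5
x=5: ŷ = 4 − 2.8·5 = -10; r = -12.5 − (-10) = -2.5
x=6: ŷ = 4 − 2.8·6 = -12.8; r = -11.3 − (-12.8) = 1.5
Largest |r| is 2.5 at x = 5, residual -2.5.

x = 5, r = -2.5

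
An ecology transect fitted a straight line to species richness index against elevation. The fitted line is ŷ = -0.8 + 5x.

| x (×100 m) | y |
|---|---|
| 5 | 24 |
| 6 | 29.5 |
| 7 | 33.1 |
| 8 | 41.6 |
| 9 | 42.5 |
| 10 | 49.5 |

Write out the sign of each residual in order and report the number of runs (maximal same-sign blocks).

x=5: ŷ = -0.8 + 5·5 = 24.2; r = 24 − 24.2 = -0.2
x=6: ŷ = -0.8 + 5·6 = 29.2; r = 29.5 − 29.2 = 0.3
x=7: ŷ = -0.8 + 5·7 = 34.2; r = 33.1 − 34.2 = -1.1
x=8: ŷ = -0.8 + 5·8 = 39.2; r = 41.6 − 39.2 = 2.4
x=9: ŷ = -0.8 + 5·9 = 44.2; r = 42.5 − 44.2 = -1.7
x=10: ŷ = -0.8 + 5·10 = 49.2; r = 49.5 − 49.2 = 0.3
Signs: − + − + − +
Runs: −×1, +×1, −×1, +×1, −×1, +×1 → 6

6 runs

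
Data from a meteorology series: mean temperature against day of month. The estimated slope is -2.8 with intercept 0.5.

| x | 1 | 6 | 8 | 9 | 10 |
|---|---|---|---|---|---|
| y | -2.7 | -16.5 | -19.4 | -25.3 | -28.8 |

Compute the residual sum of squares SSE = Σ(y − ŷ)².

SSE = 8.5

x=1: ŷ = 0.5 − 2.8·1 = -2.3; r = -2.7 − (-2.3) = -0.4
x=6: ŷ = 0.5 − 2.8·6 = -16.3; r = -16.5 − (-16.3) = -0.2
x=8: ŷ = 0.5 − 2.8·8 = -21.9; r = -19.4 − (-21.9) = 2.5
x=9: ŷ = 0.5 − 2.8·9 = -24.7; r = -25.3 − (-24.7) = -0.6
x=10: ŷ = 0.5 − 2.8·10 = -27.5; r = -28.8 − (-27.5) = -1.3
SSE = 0.16 + 0.04 + 6.25 + 0.36 + 1.69 = 8.5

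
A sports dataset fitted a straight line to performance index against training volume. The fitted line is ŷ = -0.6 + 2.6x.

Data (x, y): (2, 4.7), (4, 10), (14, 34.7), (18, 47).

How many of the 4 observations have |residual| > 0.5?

2

x=2: ŷ = -0.6 + 2.6·2 = 4.6; e = 4.7 − 4.6 = 0.1
x=4: ŷ = -0.6 + 2.6·4 = 9.8; e = 10 − 9.8 = 0.2
x=14: ŷ = -0.6 + 2.6·14 = 35.8; e = 34.7 − 35.8 = -1.1
x=18: ŷ = -0.6 + 2.6·18 = 46.2; e = 47 − 46.2 = 0.8
|e| > 0.5: x=14 (|e|=1.1), x=18 (|e|=0.8) → 2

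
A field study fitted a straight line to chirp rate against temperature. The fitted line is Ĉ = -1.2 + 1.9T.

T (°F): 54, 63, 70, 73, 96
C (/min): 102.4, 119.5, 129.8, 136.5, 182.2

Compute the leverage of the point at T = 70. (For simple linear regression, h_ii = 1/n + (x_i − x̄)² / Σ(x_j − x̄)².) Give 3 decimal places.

T̄ = (54 + 63 + 70 + 73 + 96)/5 = 71.2
Σ(T − T̄)² = 295.84 + 67.24 + 1.44 + 3.24 + 615.04 = 982.8
h = 1/5 + (-1.2)²/982.8 = 0.2 + 0.0014652 = 0.201

h = 0.201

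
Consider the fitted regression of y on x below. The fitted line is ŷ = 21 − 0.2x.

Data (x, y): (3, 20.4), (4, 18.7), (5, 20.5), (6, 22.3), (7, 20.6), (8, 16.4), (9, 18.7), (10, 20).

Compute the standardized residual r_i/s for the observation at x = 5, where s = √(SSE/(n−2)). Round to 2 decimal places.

0.27

x=3: ŷ = 21 − 0.2·3 = 20.4; r = 20.4 − 20.4 = 0
x=4: ŷ = 21 − 0.2·4 = 20.2; r = 18.7 − 20.2 = -1.5
x=5: ŷ = 21 − 0.2·5 = 20; r = 20.5 − 20 = 0.5
x=6: ŷ = 21 − 0.2·6 = 19.8; r = 22.3 − 19.8 = 2.5
x=7: ŷ = 21 − 0.2·7 = 19.6; r = 20.6 − 19.6 = 1
x=8: ŷ = 21 − 0.2·8 = 19.4; r = 16.4 − 19.4 = -3
x=9: ŷ = 21 − 0.2·9 = 19.2; r = 18.7 − 19.2 = -0.5
x=10: ŷ = 21 − 0.2·10 = 19; r = 20 − 19 = 1
SSE = 0 + 2.25 + 0.25 + 6.25 + 1 + 9 + 0.25 + 1 = 20
s = √(20/6) = 1.82574
r/s = 0.5 / 1.82574 = 0.27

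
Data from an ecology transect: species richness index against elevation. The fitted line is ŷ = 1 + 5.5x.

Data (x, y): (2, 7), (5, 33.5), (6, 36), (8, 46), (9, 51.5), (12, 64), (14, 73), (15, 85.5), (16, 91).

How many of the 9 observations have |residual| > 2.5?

x=2: ŷ = 1 + 5.5·2 = 12; r = 7 − 12 = -5
x=5: ŷ = 1 + 5.5·5 = 28.5; r = 33.5 − 28.5 = 5
x=6: ŷ = 1 + 5.5·6 = 34; r = 36 − 34 = 2
x=8: ŷ = 1 + 5.5·8 = 45; r = 46 − 45 = 1
x=9: ŷ = 1 + 5.5·9 = 50.5; r = 51.5 − 50.5 = 1
x=12: ŷ = 1 + 5.5·12 = 67; r = 64 − 67 = -3
x=14: ŷ = 1 + 5.5·14 = 78; r = 73 − 78 = -5
x=15: ŷ = 1 + 5.5·15 = 83.5; r = 85.5 − 83.5 = 2
x=16: ŷ = 1 + 5.5·16 = 89; r = 91 − 89 = 2
|r| > 2.5: x=2 (|r|=5), x=5 (|r|=5), x=12 (|r|=3), x=14 (|r|=5) → 4

4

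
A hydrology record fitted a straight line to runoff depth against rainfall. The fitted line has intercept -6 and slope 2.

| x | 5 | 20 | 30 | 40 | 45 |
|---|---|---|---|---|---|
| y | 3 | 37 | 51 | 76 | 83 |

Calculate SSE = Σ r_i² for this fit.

x=5: ŷ = -6 + 2·5 = 4; r = 3 − 4 = -1
x=20: ŷ = -6 + 2·20 = 34; r = 37 − 34 = 3
x=30: ŷ = -6 + 2·30 = 54; r = 51 − 54 = -3
x=40: ŷ = -6 + 2·40 = 74; r = 76 − 74 = 2
x=45: ŷ = -6 + 2·45 = 84; r = 83 − 84 = -1
SSE = 1 + 9 + 9 + 4 + 1 = 24

SSE = 24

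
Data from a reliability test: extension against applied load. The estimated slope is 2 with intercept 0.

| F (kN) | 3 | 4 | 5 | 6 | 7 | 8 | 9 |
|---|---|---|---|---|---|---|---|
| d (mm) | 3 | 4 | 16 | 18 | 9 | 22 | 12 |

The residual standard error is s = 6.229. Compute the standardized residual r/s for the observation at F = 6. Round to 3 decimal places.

0.963

d̂ = 2·6 = 12
r = 18 − 12 = 6
r/s = 6 / 6.229 = 0.963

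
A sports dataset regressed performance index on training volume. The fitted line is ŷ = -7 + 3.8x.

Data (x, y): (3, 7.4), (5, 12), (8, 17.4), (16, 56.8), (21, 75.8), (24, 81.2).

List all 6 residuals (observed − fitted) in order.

x=3: ŷ = -7 + 3.8·3 = 4.4; e = 7.4 − 4.4 = 3
x=5: ŷ = -7 + 3.8·5 = 12; e = 12 − 12 = 0
x=8: ŷ = -7 + 3.8·8 = 23.4; e = 17.4 − 23.4 = -6
x=16: ŷ = -7 + 3.8·16 = 53.8; e = 56.8 − 53.8 = 3
x=21: ŷ = -7 + 3.8·21 = 72.8; e = 75.8 − 72.8 = 3
x=24: ŷ = -7 + 3.8·24 = 84.2; e = 81.2 − 84.2 = -3

3, 0, -6, 3, 3, -3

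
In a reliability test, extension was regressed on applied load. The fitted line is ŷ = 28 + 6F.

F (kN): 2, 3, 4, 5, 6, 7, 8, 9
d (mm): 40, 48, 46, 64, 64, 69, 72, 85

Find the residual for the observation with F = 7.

ŷ = 28 + 6·7 = 70
e = 69 − 70 = -1

e = -1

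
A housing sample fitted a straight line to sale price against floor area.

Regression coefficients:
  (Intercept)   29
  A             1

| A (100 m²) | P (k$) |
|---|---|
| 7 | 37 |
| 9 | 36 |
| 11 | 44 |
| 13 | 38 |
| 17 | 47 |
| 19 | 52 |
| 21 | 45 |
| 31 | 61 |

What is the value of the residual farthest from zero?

e = -5

A=7: P̂ = 29 + 7 = 36; e = 37 − 36 = 1
A=9: P̂ = 29 + 9 = 38; e = 36 − 38 = -2
A=11: P̂ = 29 + 11 = 40; e = 44 − 40 = 4
A=13: P̂ = 29 + 13 = 42; e = 38 − 42 = -4
A=17: P̂ = 29 + 17 = 46; e = 47 − 46 = 1
A=19: P̂ = 29 + 19 = 48; e = 52 − 48 = 4
A=21: P̂ = 29 + 21 = 50; e = 45 − 50 = -5
A=31: P̂ = 29 + 31 = 60; e = 61 − 60 = 1
Largest |e| is 5 at A = 21, residual -5.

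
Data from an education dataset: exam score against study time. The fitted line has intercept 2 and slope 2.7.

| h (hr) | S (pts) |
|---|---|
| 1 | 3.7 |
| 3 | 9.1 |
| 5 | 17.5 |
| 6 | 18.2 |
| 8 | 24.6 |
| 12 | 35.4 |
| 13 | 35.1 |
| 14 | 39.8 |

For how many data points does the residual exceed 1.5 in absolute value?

h=1: Ŝ = 2 + 2.7·1 = 4.7; r = 3.7 − 4.7 = -1
h=3: Ŝ = 2 + 2.7·3 = 10.1; r = 9.1 − 10.1 = -1
h=5: Ŝ = 2 + 2.7·5 = 15.5; r = 17.5 − 15.5 = 2
h=6: Ŝ = 2 + 2.7·6 = 18.2; r = 18.2 − 18.2 = 0
h=8: Ŝ = 2 + 2.7·8 = 23.6; r = 24.6 − 23.6 = 1
h=12: Ŝ = 2 + 2.7·12 = 34.4; r = 35.4 − 34.4 = 1
h=13: Ŝ = 2 + 2.7·13 = 37.1; r = 35.1 − 37.1 = -2
h=14: Ŝ = 2 + 2.7·14 = 39.8; r = 39.8 − 39.8 = 0
|r| > 1.5: h=5 (|r|=2), h=13 (|r|=2) → 2

2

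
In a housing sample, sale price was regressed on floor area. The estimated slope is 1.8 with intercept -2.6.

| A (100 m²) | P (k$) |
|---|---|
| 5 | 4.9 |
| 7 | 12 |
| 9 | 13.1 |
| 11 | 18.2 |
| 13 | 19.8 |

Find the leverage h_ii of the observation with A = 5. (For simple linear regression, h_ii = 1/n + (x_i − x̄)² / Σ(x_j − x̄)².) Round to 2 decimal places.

h = 0.60

Ā = (5 + 7 + 9 + 11 + 13)/5 = 9
Σ(A − Ā)² = 16 + 4 + 0 + 4 + 16 = 40
h = 1/5 + (-4)²/40 = 0.2 + 0.4 = 0.60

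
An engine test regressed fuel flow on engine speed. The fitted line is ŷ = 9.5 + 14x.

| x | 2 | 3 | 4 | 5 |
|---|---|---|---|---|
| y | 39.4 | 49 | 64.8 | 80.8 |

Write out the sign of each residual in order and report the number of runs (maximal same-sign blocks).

x=2: ŷ = 9.5 + 14·2 = 37.5; e = 39.4 − 37.5 = 1.9
x=3: ŷ = 9.5 + 14·3 = 51.5; e = 49 − 51.5 = -2.5
x=4: ŷ = 9.5 + 14·4 = 65.5; e = 64.8 − 65.5 = -0.7
x=5: ŷ = 9.5 + 14·5 = 79.5; e = 80.8 − 79.5 = 1.3
Signs: + − − +
Runs: +×1, −×2, +×1 → 3

3 runs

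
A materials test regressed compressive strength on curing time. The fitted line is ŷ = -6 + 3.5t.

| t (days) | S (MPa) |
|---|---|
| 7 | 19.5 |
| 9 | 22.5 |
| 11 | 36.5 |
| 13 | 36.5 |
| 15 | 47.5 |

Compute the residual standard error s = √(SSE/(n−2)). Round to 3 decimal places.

t=7: ŷ = -6 + 3.5·7 = 18.5; e = 19.5 − 18.5 = 1
t=9: ŷ = -6 + 3.5·9 = 25.5; e = 22.5 − 25.5 = -3
t=11: ŷ = -6 + 3.5·11 = 32.5; e = 36.5 − 32.5 = 4
t=13: ŷ = -6 + 3.5·13 = 39.5; e = 36.5 − 39.5 = -3
t=15: ŷ = -6 + 3.5·15 = 46.5; e = 47.5 − 46.5 = 1
SSE = 1 + 9 + 16 + 9 + 1 = 36
s = √(36/3) = √12 ≈ 3.464

s = 3.464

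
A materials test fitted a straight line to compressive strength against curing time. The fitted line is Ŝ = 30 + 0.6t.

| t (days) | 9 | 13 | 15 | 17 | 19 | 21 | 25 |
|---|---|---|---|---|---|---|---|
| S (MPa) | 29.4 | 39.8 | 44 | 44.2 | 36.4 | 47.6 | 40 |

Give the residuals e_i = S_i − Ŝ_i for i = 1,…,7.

t=9: Ŝ = 30 + 0.6·9 = 35.4; e = 29.4 − 35.4 = -6
t=13: Ŝ = 30 + 0.6·13 = 37.8; e = 39.8 − 37.8 = 2
t=15: Ŝ = 30 + 0.6·15 = 39; e = 44 − 39 = 5
t=17: Ŝ = 30 + 0.6·17 = 40.2; e = 44.2 − 40.2 = 4
t=19: Ŝ = 30 + 0.6·19 = 41.4; e = 36.4 − 41.4 = -5
t=21: Ŝ = 30 + 0.6·21 = 42.6; e = 47.6 − 42.6 = 5
t=25: Ŝ = 30 + 0.6·25 = 45; e = 40 − 45 = -5

-6, 2, 5, 4, -5, 5, -5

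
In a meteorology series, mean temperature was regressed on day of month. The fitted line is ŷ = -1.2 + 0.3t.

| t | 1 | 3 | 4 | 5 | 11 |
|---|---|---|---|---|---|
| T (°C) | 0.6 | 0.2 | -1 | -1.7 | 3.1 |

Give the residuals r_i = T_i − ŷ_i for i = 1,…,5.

t=1: ŷ = -1.2 + 0.3·1 = -0.9; r = 0.6 − (-0.9) = 1.5
t=3: ŷ = -1.2 + 0.3·3 = -0.3; r = 0.2 − (-0.3) = 0.5
t=4: ŷ = -1.2 + 0.3·4 = 0; r = -1 − 0 = -1
t=5: ŷ = -1.2 + 0.3·5 = 0.3; r = -1.7 − 0.3 = -2
t=11: ŷ = -1.2 + 0.3·11 = 2.1; r = 3.1 − 2.1 = 1

1.5, 0.5, -1, -2, 1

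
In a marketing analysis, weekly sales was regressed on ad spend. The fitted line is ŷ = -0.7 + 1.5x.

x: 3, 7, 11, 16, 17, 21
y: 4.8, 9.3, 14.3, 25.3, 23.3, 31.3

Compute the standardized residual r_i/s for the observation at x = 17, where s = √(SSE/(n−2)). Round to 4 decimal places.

x=3: ŷ = -0.7 + 1.5·3 = 3.8; r = 4.8 − 3.8 = 1
x=7: ŷ = -0.7 + 1.5·7 = 9.8; r = 9.3 − 9.8 = -0.5
x=11: ŷ = -0.7 + 1.5·11 = 15.8; r = 14.3 − 15.8 = -1.5
x=16: ŷ = -0.7 + 1.5·16 = 23.3; r = 25.3 − 23.3 = 2
x=17: ŷ = -0.7 + 1.5·17 = 24.8; r = 23.3 − 24.8 = -1.5
x=21: ŷ = -0.7 + 1.5·21 = 30.8; r = 31.3 − 30.8 = 0.5
SSE = 1 + 0.25 + 2.25 + 4 + 2.25 + 0.25 = 10
s = √(10/4) = 1.58114
r/s = -1.5 / 1.58114 = -0.9487

-0.9487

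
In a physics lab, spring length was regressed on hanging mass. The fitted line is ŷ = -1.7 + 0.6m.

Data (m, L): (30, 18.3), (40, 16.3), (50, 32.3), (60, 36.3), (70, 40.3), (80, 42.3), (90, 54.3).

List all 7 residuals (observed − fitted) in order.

m=30: ŷ = -1.7 + 0.6·30 = 16.3; e = 18.3 − 16.3 = 2
m=40: ŷ = -1.7 + 0.6·40 = 22.3; e = 16.3 − 22.3 = -6
m=50: ŷ = -1.7 + 0.6·50 = 28.3; e = 32.3 − 28.3 = 4
m=60: ŷ = -1.7 + 0.6·60 = 34.3; e = 36.3 − 34.3 = 2
m=70: ŷ = -1.7 + 0.6·70 = 40.3; e = 40.3 − 40.3 = 0
m=80: ŷ = -1.7 + 0.6·80 = 46.3; e = 42.3 − 46.3 = -4
m=90: ŷ = -1.7 + 0.6·90 = 52.3; e = 54.3 − 52.3 = 2

2, -6, 4, 2, 0, -4, 2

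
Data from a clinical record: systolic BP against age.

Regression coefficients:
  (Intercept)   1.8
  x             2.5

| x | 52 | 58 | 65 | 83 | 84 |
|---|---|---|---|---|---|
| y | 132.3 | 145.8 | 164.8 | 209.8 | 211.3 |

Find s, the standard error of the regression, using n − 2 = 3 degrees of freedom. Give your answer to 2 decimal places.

x=52: ŷ = 1.8 + 2.5·52 = 131.8; e = 132.3 − 131.8 = 0.5
x=58: ŷ = 1.8 + 2.5·58 = 146.8; e = 145.8 − 146.8 = -1
x=65: ŷ = 1.8 + 2.5·65 = 164.3; e = 164.8 − 164.3 = 0.5
x=83: ŷ = 1.8 + 2.5·83 = 209.3; e = 209.8 − 209.3 = 0.5
x=84: ŷ = 1.8 + 2.5·84 = 211.8; e = 211.3 − 211.8 = -0.5
SSE = 0.25 + 1 + 0.25 + 0.25 + 0.25 = 2
s = √(2/3) = √0.666667 ≈ 0.82

s = 0.82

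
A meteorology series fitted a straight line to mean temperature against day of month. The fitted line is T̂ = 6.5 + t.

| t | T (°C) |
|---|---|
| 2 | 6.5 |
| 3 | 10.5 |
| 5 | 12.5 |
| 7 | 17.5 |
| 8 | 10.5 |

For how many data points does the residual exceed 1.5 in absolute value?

t=2: T̂ = 6.5 + 2 = 8.5; e = 6.5 − 8.5 = -2
t=3: T̂ = 6.5 + 3 = 9.5; e = 10.5 − 9.5 = 1
t=5: T̂ = 6.5 + 5 = 11.5; e = 12.5 − 11.5 = 1
t=7: T̂ = 6.5 + 7 = 13.5; e = 17.5 − 13.5 = 4
t=8: T̂ = 6.5 + 8 = 14.5; e = 10.5 − 14.5 = -4
|e| > 1.5: t=2 (|e|=2), t=7 (|e|=4), t=8 (|e|=4) → 3

3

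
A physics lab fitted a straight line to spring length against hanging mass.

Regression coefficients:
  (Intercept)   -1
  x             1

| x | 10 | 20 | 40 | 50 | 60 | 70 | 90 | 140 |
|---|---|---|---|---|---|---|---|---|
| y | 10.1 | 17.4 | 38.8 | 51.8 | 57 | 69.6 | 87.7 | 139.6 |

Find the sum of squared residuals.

x=10: ŷ = -1 + 10 = 9; e = 10.1 − 9 = 1.1
x=20: ŷ = -1 + 20 = 19; e = 17.4 − 19 = -1.6
x=40: ŷ = -1 + 40 = 39; e = 38.8 − 39 = -0.2
x=50: ŷ = -1 + 50 = 49; e = 51.8 − 49 = 2.8
x=60: ŷ = -1 + 60 = 59; e = 57 − 59 = -2
x=70: ŷ = -1 + 70 = 69; e = 69.6 − 69 = 0.6
x=90: ŷ = -1 + 90 = 89; e = 87.7 − 89 = -1.3
x=140: ŷ = -1 + 140 = 139; e = 139.6 − 139 = 0.6
SSE = 1.21 + 2.56 + 0.04 + 7.84 + 4 + 0.36 + 1.69 + 0.36 = 18.06

SSE = 18.06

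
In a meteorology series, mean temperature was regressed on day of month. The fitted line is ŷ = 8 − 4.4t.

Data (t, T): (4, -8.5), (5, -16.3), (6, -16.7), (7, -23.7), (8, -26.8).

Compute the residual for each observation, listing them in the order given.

1.1, -2.3, 1.7, -0.9, 0.4

t=4: ŷ = 8 − 4.4·4 = -9.6; e = -8.5 − (-9.6) = 1.1
t=5: ŷ = 8 − 4.4·5 = -14; e = -16.3 − (-14) = -2.3
t=6: ŷ = 8 − 4.4·6 = -18.4; e = -16.7 − (-18.4) = 1.7
t=7: ŷ = 8 − 4.4·7 = -22.8; e = -23.7 − (-22.8) = -0.9
t=8: ŷ = 8 − 4.4·8 = -27.2; e = -26.8 − (-27.2) = 0.4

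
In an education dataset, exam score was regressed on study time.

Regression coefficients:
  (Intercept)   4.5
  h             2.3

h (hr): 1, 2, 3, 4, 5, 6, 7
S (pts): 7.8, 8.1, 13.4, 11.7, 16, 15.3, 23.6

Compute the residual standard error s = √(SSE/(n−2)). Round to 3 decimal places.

h=1: ŷ = 4.5 + 2.3·1 = 6.8; r = 7.8 − 6.8 = 1
h=2: ŷ = 4.5 + 2.3·2 = 9.1; r = 8.1 − 9.1 = -1
h=3: ŷ = 4.5 + 2.3·3 = 11.4; r = 13.4 − 11.4 = 2
h=4: ŷ = 4.5 + 2.3·4 = 13.7; r = 11.7 − 13.7 = -2
h=5: ŷ = 4.5 + 2.3·5 = 16; r = 16 − 16 = 0
h=6: ŷ = 4.5 + 2.3·6 = 18.3; r = 15.3 − 18.3 = -3
h=7: ŷ = 4.5 + 2.3·7 = 20.6; r = 23.6 − 20.6 = 3
SSE = 1 + 1 + 4 + 4 + 0 + 9 + 9 = 28
s = √(28/5) = √5.6 ≈ 2.366

s = 2.366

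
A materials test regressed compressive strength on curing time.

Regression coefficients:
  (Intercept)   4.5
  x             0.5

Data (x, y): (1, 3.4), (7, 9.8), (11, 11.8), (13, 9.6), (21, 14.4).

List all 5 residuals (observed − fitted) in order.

x=1: ŷ = 4.5 + 0.5·1 = 5; r = 3.4 − 5 = -1.6
x=7: ŷ = 4.5 + 0.5·7 = 8; r = 9.8 − 8 = 1.8
x=11: ŷ = 4.5 + 0.5·11 = 10; r = 11.8 − 10 = 1.8
x=13: ŷ = 4.5 + 0.5·13 = 11; r = 9.6 − 11 = -1.4
x=21: ŷ = 4.5 + 0.5·21 = 15; r = 14.4 − 15 = -0.6

-1.6, 1.8, 1.8, -1.4, -0.6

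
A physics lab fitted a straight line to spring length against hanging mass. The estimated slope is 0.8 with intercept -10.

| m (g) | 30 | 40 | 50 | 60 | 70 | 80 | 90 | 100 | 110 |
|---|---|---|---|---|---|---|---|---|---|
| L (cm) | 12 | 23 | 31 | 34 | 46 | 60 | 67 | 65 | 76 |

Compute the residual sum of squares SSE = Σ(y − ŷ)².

m=30: L̂ = -10 + 0.8·30 = 14; r = 12 − 14 = -2
m=40: L̂ = -10 + 0.8·40 = 22; r = 23 − 22 = 1
m=50: L̂ = -10 + 0.8·50 = 30; r = 31 − 30 = 1
m=60: L̂ = -10 + 0.8·60 = 38; r = 34 − 38 = -4
m=70: L̂ = -10 + 0.8·70 = 46; r = 46 − 46 = 0
m=80: L̂ = -10 + 0.8·80 = 54; r = 60 − 54 = 6
m=90: L̂ = -10 + 0.8·90 = 62; r = 67 − 62 = 5
m=100: L̂ = -10 + 0.8·100 = 70; r = 65 − 70 = -5
m=110: L̂ = -10 + 0.8·110 = 78; r = 76 − 78 = -2
SSE = 4 + 1 + 1 + 16 + 0 + 36 + 25 + 25 + 4 = 112

SSE = 112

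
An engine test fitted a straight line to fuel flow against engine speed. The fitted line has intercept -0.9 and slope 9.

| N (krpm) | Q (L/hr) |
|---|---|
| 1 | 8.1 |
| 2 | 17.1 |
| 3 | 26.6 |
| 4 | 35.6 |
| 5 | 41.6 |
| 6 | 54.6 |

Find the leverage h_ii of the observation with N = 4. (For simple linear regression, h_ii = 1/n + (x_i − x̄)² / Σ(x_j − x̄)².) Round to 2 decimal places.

N̄ = (1 + 2 + 3 + 4 + 5 + 6)/6 = 3.5
Σ(N − N̄)² = 6.25 + 2.25 + 0.25 + 0.25 + 2.25 + 6.25 = 17.5
h = 1/6 + (0.5)²/17.5 = 0.166667 + 0.0142857 = 0.18

h = 0.18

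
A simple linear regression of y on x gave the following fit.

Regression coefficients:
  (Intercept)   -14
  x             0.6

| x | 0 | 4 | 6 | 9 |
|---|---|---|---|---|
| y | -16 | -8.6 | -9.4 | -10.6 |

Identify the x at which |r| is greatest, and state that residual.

x=0: ŷ = -14 + 0.6·0 = -14; r = -16 − (-14) = -2
x=4: ŷ = -14 + 0.6·4 = -11.6; r = -8.6 − (-11.6) = 3
x=6: ŷ = -14 + 0.6·6 = -10.4; r = -9.4 − (-10.4) = 1
x=9: ŷ = -14 + 0.6·9 = -8.6; r = -10.6 − (-8.6) = -2
Largest |r| is 3 at x = 4, residual 3.

x = 4, r = 3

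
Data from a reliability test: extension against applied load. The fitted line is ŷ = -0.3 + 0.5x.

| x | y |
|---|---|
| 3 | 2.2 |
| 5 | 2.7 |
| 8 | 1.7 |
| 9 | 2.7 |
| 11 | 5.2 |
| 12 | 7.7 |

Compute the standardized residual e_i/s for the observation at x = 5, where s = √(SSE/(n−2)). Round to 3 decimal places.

0.295

x=3: ŷ = -0.3 + 0.5·3 = 1.2; e = 2.2 − 1.2 = 1
x=5: ŷ = -0.3 + 0.5·5 = 2.2; e = 2.7 − 2.2 = 0.5
x=8: ŷ = -0.3 + 0.5·8 = 3.7; e = 1.7 − 3.7 = -2
x=9: ŷ = -0.3 + 0.5·9 = 4.2; e = 2.7 − 4.2 = -1.5
x=11: ŷ = -0.3 + 0.5·11 = 5.2; e = 5.2 − 5.2 = 0
x=12: ŷ = -0.3 + 0.5·12 = 5.7; e = 7.7 − 5.7 = 2
SSE = 1 + 0.25 + 4 + 2.25 + 0 + 4 = 11.5
s = √(11.5/4) = 1.69558
e/s = 0.5 / 1.69558 = 0.295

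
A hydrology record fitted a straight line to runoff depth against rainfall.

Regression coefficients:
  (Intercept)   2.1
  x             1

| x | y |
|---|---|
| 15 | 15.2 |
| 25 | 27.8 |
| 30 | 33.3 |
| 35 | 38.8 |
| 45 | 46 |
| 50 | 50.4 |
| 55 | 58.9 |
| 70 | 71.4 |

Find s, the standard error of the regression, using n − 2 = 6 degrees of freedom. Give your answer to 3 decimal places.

x=15: ŷ = 2.1 + 15 = 17.1; e = 15.2 − 17.1 = -1.9
x=25: ŷ = 2.1 + 25 = 27.1; e = 27.8 − 27.1 = 0.7
x=30: ŷ = 2.1 + 30 = 32.1; e = 33.3 − 32.1 = 1.2
x=35: ŷ = 2.1 + 35 = 37.1; e = 38.8 − 37.1 = 1.7
x=45: ŷ = 2.1 + 45 = 47.1; e = 46 − 47.1 = -1.1
x=50: ŷ = 2.1 + 50 = 52.1; e = 50.4 − 52.1 = -1.7
x=55: ŷ = 2.1 + 55 = 57.1; e = 58.9 − 57.1 = 1.8
x=70: ŷ = 2.1 + 70 = 72.1; e = 71.4 − 72.1 = -0.7
SSE = 3.61 + 0.49 + 1.44 + 2.89 + 1.21 + 2.89 + 3.24 + 0.49 = 16.26
s = √(16.26/6) = √2.71 ≈ 1.646

s = 1.646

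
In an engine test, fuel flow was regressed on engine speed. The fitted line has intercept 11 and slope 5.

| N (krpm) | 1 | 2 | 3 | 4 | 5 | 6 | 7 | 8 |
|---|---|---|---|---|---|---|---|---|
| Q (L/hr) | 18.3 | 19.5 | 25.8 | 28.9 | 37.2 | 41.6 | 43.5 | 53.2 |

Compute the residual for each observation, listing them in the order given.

2.3, -1.5, -0.2, -2.1, 1.2, 0.6, -2.5, 2.2

N=1: ŷ = 11 + 5·1 = 16; r = 18.3 − 16 = 2.3
N=2: ŷ = 11 + 5·2 = 21; r = 19.5 − 21 = -1.5
N=3: ŷ = 11 + 5·3 = 26; r = 25.8 − 26 = -0.2
N=4: ŷ = 11 + 5·4 = 31; r = 28.9 − 31 = -2.1
N=5: ŷ = 11 + 5·5 = 36; r = 37.2 − 36 = 1.2
N=6: ŷ = 11 + 5·6 = 41; r = 41.6 − 41 = 0.6
N=7: ŷ = 11 + 5·7 = 46; r = 43.5 − 46 = -2.5
N=8: ŷ = 11 + 5·8 = 51; r = 53.2 − 51 = 2.2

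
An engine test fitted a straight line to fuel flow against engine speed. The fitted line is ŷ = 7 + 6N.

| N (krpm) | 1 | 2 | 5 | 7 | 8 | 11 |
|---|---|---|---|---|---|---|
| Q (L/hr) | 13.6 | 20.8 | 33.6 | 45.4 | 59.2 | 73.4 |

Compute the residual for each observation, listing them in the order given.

0.6, 1.8, -3.4, -3.6, 4.2, 0.4

N=1: ŷ = 7 + 6·1 = 13; e = 13.6 − 13 = 0.6
N=2: ŷ = 7 + 6·2 = 19; e = 20.8 − 19 = 1.8
N=5: ŷ = 7 + 6·5 = 37; e = 33.6 − 37 = -3.4
N=7: ŷ = 7 + 6·7 = 49; e = 45.4 − 49 = -3.6
N=8: ŷ = 7 + 6·8 = 55; e = 59.2 − 55 = 4.2
N=11: ŷ = 7 + 6·11 = 73; e = 73.4 − 73 = 0.4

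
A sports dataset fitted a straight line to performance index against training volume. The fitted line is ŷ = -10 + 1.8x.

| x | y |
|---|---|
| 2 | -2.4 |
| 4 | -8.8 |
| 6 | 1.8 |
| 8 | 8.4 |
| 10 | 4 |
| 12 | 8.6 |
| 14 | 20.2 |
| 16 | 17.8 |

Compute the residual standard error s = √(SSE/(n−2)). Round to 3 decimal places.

s = 4.472

x=2: ŷ = -10 + 1.8·2 = -6.4; e = -2.4 − (-6.4) = 4
x=4: ŷ = -10 + 1.8·4 = -2.8; e = -8.8 − (-2.8) = -6
x=6: ŷ = -10 + 1.8·6 = 0.8; e = 1.8 − 0.8 = 1
x=8: ŷ = -10 + 1.8·8 = 4.4; e = 8.4 − 4.4 = 4
x=10: ŷ = -10 + 1.8·10 = 8; e = 4 − 8 = -4
x=12: ŷ = -10 + 1.8·12 = 11.6; e = 8.6 − 11.6 = -3
x=14: ŷ = -10 + 1.8·14 = 15.2; e = 20.2 − 15.2 = 5
x=16: ŷ = -10 + 1.8·16 = 18.8; e = 17.8 − 18.8 = -1
SSE = 16 + 36 + 1 + 16 + 16 + 9 + 25 + 1 = 120
s = √(120/6) = √20 ≈ 4.472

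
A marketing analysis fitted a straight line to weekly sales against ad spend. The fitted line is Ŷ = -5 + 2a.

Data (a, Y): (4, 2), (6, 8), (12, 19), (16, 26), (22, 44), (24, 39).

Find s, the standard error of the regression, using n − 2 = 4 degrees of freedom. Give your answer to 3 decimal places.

s = 3.317

a=4: Ŷ = -5 + 2·4 = 3; r = 2 − 3 = -1
a=6: Ŷ = -5 + 2·6 = 7; r = 8 − 7 = 1
a=12: Ŷ = -5 + 2·12 = 19; r = 19 − 19 = 0
a=16: Ŷ = -5 + 2·16 = 27; r = 26 − 27 = -1
a=22: Ŷ = -5 + 2·22 = 39; r = 44 − 39 = 5
a=24: Ŷ = -5 + 2·24 = 43; r = 39 − 43 = -4
SSE = 1 + 1 + 0 + 1 + 25 + 16 = 44
s = √(44/4) = √11 ≈ 3.317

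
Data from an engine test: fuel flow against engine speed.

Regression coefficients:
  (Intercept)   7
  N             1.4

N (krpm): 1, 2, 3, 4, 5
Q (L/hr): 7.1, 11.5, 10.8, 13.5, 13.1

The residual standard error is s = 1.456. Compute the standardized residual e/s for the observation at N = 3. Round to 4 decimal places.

-0.2747

Q̂ = 7 + 1.4·3 = 11.2
e = 10.8 − 11.2 = -0.4
e/s = -0.4 / 1.456 = -0.2747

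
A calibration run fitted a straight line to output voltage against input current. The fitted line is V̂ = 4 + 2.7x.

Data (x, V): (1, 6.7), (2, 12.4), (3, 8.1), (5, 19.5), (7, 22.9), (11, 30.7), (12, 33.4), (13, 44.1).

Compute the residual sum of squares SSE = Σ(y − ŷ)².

x=1: V̂ = 4 + 2.7·1 = 6.7; r = 6.7 − 6.7 = 0
x=2: V̂ = 4 + 2.7·2 = 9.4; r = 12.4 − 9.4 = 3
x=3: V̂ = 4 + 2.7·3 = 12.1; r = 8.1 − 12.1 = -4
x=5: V̂ = 4 + 2.7·5 = 17.5; r = 19.5 − 17.5 = 2
x=7: V̂ = 4 + 2.7·7 = 22.9; r = 22.9 − 22.9 = 0
x=11: V̂ = 4 + 2.7·11 = 33.7; r = 30.7 − 33.7 = -3
x=12: V̂ = 4 + 2.7·12 = 36.4; r = 33.4 − 36.4 = -3
x=13: V̂ = 4 + 2.7·13 = 39.1; r = 44.1 − 39.1 = 5
SSE = 0 + 9 + 16 + 4 + 0 + 9 + 9 + 25 = 72

SSE = 72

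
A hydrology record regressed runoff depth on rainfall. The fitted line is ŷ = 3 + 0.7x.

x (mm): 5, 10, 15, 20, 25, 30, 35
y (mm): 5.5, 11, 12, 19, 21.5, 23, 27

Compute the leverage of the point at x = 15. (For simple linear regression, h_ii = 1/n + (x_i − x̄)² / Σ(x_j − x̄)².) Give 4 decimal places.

h = 0.1786

x̄ = (5 + 10 + 15 + 20 + 25 + 30 + 35)/7 = 20
Σ(x − x̄)² = 225 + 100 + 25 + 0 + 25 + 100 + 225 = 700
h = 1/7 + (-5)²/700 = 0.142857 + 0.0357143 = 0.1786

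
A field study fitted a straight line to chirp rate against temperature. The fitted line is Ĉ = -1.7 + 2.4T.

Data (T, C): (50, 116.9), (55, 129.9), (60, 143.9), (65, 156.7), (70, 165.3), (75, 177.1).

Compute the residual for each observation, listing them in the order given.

T=50: Ĉ = -1.7 + 2.4·50 = 118.3; r = 116.9 − 118.3 = -1.4
T=55: Ĉ = -1.7 + 2.4·55 = 130.3; r = 129.9 − 130.3 = -0.4
T=60: Ĉ = -1.7 + 2.4·60 = 142.3; r = 143.9 − 142.3 = 1.6
T=65: Ĉ = -1.7 + 2.4·65 = 154.3; r = 156.7 − 154.3 = 2.4
T=70: Ĉ = -1.7 + 2.4·70 = 166.3; r = 165.3 − 166.3 = -1
T=75: Ĉ = -1.7 + 2.4·75 = 178.3; r = 177.1 − 178.3 = -1.2

-1.4, -0.4, 1.6, 2.4, -1, -1.2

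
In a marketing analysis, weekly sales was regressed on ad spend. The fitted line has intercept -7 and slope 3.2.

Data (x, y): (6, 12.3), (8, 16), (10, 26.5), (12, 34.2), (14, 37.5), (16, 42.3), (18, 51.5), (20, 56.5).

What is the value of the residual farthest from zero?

x=6: ŷ = -7 + 3.2·6 = 12.2; r = 12.3 − 12.2 = 0.1
x=8: ŷ = -7 + 3.2·8 = 18.6; r = 16 − 18.6 = -2.6
x=10: ŷ = -7 + 3.2·10 = 25; r = 26.5 − 25 = 1.5
x=12: ŷ = -7 + 3.2·12 = 31.4; r = 34.2 − 31.4 = 2.8
x=14: ŷ = -7 + 3.2·14 = 37.8; r = 37.5 − 37.8 = -0.3
x=16: ŷ = -7 + 3.2·16 = 44.2; r = 42.3 − 44.2 = -1.9
x=18: ŷ = -7 + 3.2·18 = 50.6; r = 51.5 − 50.6 = 0.9
x=20: ŷ = -7 + 3.2·20 = 57; r = 56.5 − 57 = -0.5
Largest |r| is 2.8 at x = 12, residual 2.8.

r = 2.8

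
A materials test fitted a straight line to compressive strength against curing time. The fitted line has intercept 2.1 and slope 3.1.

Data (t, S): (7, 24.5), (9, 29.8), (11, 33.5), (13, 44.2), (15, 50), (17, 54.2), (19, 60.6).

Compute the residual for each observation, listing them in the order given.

t=7: Ŝ = 2.1 + 3.1·7 = 23.8; r = 24.5 − 23.8 = 0.7
t=9: Ŝ = 2.1 + 3.1·9 = 30; r = 29.8 − 30 = -0.2
t=11: Ŝ = 2.1 + 3.1·11 = 36.2; r = 33.5 − 36.2 = -2.7
t=13: Ŝ = 2.1 + 3.1·13 = 42.4; r = 44.2 − 42.4 = 1.8
t=15: Ŝ = 2.1 + 3.1·15 = 48.6; r = 50 − 48.6 = 1.4
t=17: Ŝ = 2.1 + 3.1·17 = 54.8; r = 54.2 − 54.8 = -0.6
t=19: Ŝ = 2.1 + 3.1·19 = 61; r = 60.6 − 61 = -0.4

0.7, -0.2, -2.7, 1.8, 1.4, -0.6, -0.4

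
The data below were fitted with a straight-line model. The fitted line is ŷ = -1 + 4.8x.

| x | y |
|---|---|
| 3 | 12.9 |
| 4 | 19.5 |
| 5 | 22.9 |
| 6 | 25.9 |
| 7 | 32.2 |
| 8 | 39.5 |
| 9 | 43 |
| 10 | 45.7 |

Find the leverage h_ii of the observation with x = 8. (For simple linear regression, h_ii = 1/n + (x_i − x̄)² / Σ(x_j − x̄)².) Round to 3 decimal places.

h = 0.179

x̄ = (3 + 4 + 5 + 6 + 7 + 8 + 9 + 10)/8 = 6.5
Σ(x − x̄)² = 12.25 + 6.25 + 2.25 + 0.25 + 0.25 + 2.25 + 6.25 + 12.25 = 42
h = 1/8 + (1.5)²/42 = 0.125 + 0.0535714 = 0.179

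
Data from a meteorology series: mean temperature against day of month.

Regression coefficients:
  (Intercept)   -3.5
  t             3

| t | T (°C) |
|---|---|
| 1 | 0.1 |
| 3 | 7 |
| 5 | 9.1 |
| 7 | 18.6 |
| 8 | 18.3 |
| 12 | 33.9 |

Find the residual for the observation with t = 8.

e = -2.2

T̂ = -3.5 + 3·8 = 20.5
e = 18.3 − 20.5 = -2.2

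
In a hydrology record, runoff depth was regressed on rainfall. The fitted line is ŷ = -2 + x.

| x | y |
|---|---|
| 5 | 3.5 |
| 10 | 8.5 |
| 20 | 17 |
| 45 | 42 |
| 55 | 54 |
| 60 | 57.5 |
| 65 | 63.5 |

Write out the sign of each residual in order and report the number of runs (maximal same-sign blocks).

x=5: ŷ = -2 + 5 = 3; e = 3.5 − 3 = 0.5
x=10: ŷ = -2 + 10 = 8; e = 8.5 − 8 = 0.5
x=20: ŷ = -2 + 20 = 18; e = 17 − 18 = -1
x=45: ŷ = -2 + 45 = 43; e = 42 − 43 = -1
x=55: ŷ = -2 + 55 = 53; e = 54 − 53 = 1
x=60: ŷ = -2 + 60 = 58; e = 57.5 − 58 = -0.5
x=65: ŷ = -2 + 65 = 63; e = 63.5 − 63 = 0.5
Signs: + + − − + − +
Runs: +×2, −×2, +×1, −×1, +×1 → 5

5 runs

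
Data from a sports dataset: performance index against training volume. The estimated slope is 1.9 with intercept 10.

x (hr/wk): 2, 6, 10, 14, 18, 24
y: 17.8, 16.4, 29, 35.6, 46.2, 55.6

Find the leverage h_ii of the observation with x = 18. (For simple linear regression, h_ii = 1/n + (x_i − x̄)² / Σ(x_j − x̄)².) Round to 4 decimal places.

x̄ = (2 + 6 + 10 + 14 + 18 + 24)/6 = 12.3333
Σ(x − x̄)² = 106.778 + 40.1111 + 5.44444 + 2.77778 + 32.1111 + 136.111 = 323.333
h = 1/6 + (5.66667)²/323.333 = 0.166667 + 0.0993127 = 0.2660

h = 0.2660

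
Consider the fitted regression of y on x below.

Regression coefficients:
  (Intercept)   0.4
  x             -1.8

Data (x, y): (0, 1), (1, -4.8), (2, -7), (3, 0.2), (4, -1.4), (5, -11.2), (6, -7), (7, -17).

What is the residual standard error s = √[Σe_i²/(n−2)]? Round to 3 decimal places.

s = 4.545

x=0: ŷ = 0.4 − 1.8·0 = 0.4; e = 1 − 0.4 = 0.6
x=1: ŷ = 0.4 − 1.8·1 = -1.4; e = -4.8 − (-1.4) = -3.4
x=2: ŷ = 0.4 − 1.8·2 = -3.2; e = -7 − (-3.2) = -3.8
x=3: ŷ = 0.4 − 1.8·3 = -5; e = 0.2 − (-5) = 5.2
x=4: ŷ = 0.4 − 1.8·4 = -6.8; e = -1.4 − (-6.8) = 5.4
x=5: ŷ = 0.4 − 1.8·5 = -8.6; e = -11.2 − (-8.6) = -2.6
x=6: ŷ = 0.4 − 1.8·6 = -10.4; e = -7 − (-10.4) = 3.4
x=7: ŷ = 0.4 − 1.8·7 = -12.2; e = -17 − (-12.2) = -4.8
SSE = 0.36 + 11.56 + 14.44 + 27.04 + 29.16 + 6.76 + 11.56 + 23.04 = 123.92
s = √(123.92/6) = √20.6533 ≈ 4.545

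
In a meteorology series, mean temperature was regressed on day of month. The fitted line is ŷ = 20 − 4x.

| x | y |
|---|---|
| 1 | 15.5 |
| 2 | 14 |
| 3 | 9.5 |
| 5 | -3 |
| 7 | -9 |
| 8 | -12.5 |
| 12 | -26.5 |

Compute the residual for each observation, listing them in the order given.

-0.5, 2, 1.5, -3, -1, -0.5, 1.5

x=1: ŷ = 20 − 4·1 = 16; r = 15.5 − 16 = -0.5
x=2: ŷ = 20 − 4·2 = 12; r = 14 − 12 = 2
x=3: ŷ = 20 − 4·3 = 8; r = 9.5 − 8 = 1.5
x=5: ŷ = 20 − 4·5 = 0; r = -3 − 0 = -3
x=7: ŷ = 20 − 4·7 = -8; r = -9 − (-8) = -1
x=8: ŷ = 20 − 4·8 = -12; r = -12.5 − (-12) = -0.5
x=12: ŷ = 20 − 4·12 = -28; r = -26.5 − (-28) = 1.5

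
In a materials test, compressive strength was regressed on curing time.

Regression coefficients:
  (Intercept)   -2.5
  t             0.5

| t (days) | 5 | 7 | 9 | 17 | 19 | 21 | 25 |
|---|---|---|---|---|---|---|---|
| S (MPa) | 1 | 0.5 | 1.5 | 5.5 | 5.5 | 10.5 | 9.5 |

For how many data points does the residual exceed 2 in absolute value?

1

t=5: ŷ = -2.5 + 0.5·5 = 0; e = 1 − 0 = 1
t=7: ŷ = -2.5 + 0.5·7 = 1; e = 0.5 − 1 = -0.5
t=9: ŷ = -2.5 + 0.5·9 = 2; e = 1.5 − 2 = -0.5
t=17: ŷ = -2.5 + 0.5·17 = 6; e = 5.5 − 6 = -0.5
t=19: ŷ = -2.5 + 0.5·19 = 7; e = 5.5 − 7 = -1.5
t=21: ŷ = -2.5 + 0.5·21 = 8; e = 10.5 − 8 = 2.5
t=25: ŷ = -2.5 + 0.5·25 = 10; e = 9.5 − 10 = -0.5
|e| > 2: t=21 (|e|=2.5) → 1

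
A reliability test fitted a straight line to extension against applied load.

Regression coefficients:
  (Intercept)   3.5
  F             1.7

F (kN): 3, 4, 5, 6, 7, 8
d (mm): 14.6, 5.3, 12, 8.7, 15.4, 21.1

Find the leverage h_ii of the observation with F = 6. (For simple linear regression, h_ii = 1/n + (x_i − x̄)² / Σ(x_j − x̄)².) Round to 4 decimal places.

h = 0.1810

F̄ = (3 + 4 + 5 + 6 + 7 + 8)/6 = 5.5
Σ(F − F̄)² = 6.25 + 2.25 + 0.25 + 0.25 + 2.25 + 6.25 = 17.5
h = 1/6 + (0.5)²/17.5 = 0.166667 + 0.0142857 = 0.1810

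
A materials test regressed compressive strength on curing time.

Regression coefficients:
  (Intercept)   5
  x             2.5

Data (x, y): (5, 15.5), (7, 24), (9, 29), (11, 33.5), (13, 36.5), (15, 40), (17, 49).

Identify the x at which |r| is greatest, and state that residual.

x=5: ŷ = 5 + 2.5·5 = 17.5; r = 15.5 − 17.5 = -2
x=7: ŷ = 5 + 2.5·7 = 22.5; r = 24 − 22.5 = 1.5
x=9: ŷ = 5 + 2.5·9 = 27.5; r = 29 − 27.5 = 1.5
x=11: ŷ = 5 + 2.5·11 = 32.5; r = 33.5 − 32.5 = 1
x=13: ŷ = 5 + 2.5·13 = 37.5; r = 36.5 − 37.5 = -1
x=15: ŷ = 5 + 2.5·15 = 42.5; r = 40 − 42.5 = -2.5
x=17: ŷ = 5 + 2.5·17 = 47.5; r = 49 − 47.5 = 1.5
Largest |r| is 2.5 at x = 15, residual -2.5.

x = 15, r = -2.5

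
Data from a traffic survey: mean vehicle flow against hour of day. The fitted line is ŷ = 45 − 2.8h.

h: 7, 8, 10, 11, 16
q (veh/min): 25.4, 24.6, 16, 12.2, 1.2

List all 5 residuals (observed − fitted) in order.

h=7: ŷ = 45 − 2.8·7 = 25.4; e = 25.4 − 25.4 = 0
h=8: ŷ = 45 − 2.8·8 = 22.6; e = 24.6 − 22.6 = 2
h=10: ŷ = 45 − 2.8·10 = 17; e = 16 − 17 = -1
h=11: ŷ = 45 − 2.8·11 = 14.2; e = 12.2 − 14.2 = -2
h=16: ŷ = 45 − 2.8·16 = 0.2; e = 1.2 − 0.2 = 1

0, 2, -1, -2, 1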